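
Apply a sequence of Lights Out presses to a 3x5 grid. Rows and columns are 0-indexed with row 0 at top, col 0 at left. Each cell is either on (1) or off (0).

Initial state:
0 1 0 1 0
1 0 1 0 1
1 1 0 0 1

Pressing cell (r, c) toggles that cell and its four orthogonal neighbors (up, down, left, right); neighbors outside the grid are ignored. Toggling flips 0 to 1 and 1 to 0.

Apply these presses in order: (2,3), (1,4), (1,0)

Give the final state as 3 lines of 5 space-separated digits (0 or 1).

After press 1 at (2,3):
0 1 0 1 0
1 0 1 1 1
1 1 1 1 0

After press 2 at (1,4):
0 1 0 1 1
1 0 1 0 0
1 1 1 1 1

After press 3 at (1,0):
1 1 0 1 1
0 1 1 0 0
0 1 1 1 1

Answer: 1 1 0 1 1
0 1 1 0 0
0 1 1 1 1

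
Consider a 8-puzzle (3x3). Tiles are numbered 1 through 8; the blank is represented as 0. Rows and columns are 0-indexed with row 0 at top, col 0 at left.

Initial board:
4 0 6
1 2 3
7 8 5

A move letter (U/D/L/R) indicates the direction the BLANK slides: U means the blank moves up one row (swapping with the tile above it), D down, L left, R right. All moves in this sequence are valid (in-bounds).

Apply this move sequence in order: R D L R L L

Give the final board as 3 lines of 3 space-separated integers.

Answer: 4 6 3
0 1 2
7 8 5

Derivation:
After move 1 (R):
4 6 0
1 2 3
7 8 5

After move 2 (D):
4 6 3
1 2 0
7 8 5

After move 3 (L):
4 6 3
1 0 2
7 8 5

After move 4 (R):
4 6 3
1 2 0
7 8 5

After move 5 (L):
4 6 3
1 0 2
7 8 5

After move 6 (L):
4 6 3
0 1 2
7 8 5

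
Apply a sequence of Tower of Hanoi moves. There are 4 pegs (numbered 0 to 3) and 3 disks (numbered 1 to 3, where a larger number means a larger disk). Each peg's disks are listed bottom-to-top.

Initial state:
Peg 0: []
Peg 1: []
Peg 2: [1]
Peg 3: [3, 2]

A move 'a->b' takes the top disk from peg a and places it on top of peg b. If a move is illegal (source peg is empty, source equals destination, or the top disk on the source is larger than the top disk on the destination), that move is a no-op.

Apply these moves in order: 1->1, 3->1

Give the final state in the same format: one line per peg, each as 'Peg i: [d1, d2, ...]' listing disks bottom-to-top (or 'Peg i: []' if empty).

After move 1 (1->1):
Peg 0: []
Peg 1: []
Peg 2: [1]
Peg 3: [3, 2]

After move 2 (3->1):
Peg 0: []
Peg 1: [2]
Peg 2: [1]
Peg 3: [3]

Answer: Peg 0: []
Peg 1: [2]
Peg 2: [1]
Peg 3: [3]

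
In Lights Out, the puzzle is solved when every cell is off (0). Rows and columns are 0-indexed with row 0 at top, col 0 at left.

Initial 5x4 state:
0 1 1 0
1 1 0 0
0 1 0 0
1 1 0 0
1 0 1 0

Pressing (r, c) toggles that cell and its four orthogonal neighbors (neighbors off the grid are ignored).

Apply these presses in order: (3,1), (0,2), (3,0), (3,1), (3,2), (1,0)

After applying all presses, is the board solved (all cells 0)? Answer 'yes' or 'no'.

After press 1 at (3,1):
0 1 1 0
1 1 0 0
0 0 0 0
0 0 1 0
1 1 1 0

After press 2 at (0,2):
0 0 0 1
1 1 1 0
0 0 0 0
0 0 1 0
1 1 1 0

After press 3 at (3,0):
0 0 0 1
1 1 1 0
1 0 0 0
1 1 1 0
0 1 1 0

After press 4 at (3,1):
0 0 0 1
1 1 1 0
1 1 0 0
0 0 0 0
0 0 1 0

After press 5 at (3,2):
0 0 0 1
1 1 1 0
1 1 1 0
0 1 1 1
0 0 0 0

After press 6 at (1,0):
1 0 0 1
0 0 1 0
0 1 1 0
0 1 1 1
0 0 0 0

Lights still on: 8

Answer: no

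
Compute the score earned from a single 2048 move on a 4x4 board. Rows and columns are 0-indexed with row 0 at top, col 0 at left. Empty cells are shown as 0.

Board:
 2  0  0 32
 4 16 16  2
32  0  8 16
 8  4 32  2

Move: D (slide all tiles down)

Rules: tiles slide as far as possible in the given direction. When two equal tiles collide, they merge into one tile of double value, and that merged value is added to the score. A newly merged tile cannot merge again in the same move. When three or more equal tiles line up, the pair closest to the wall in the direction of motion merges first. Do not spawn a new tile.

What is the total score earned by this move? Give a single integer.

Answer: 0

Derivation:
Slide down:
col 0: [2, 4, 32, 8] -> [2, 4, 32, 8]  score +0 (running 0)
col 1: [0, 16, 0, 4] -> [0, 0, 16, 4]  score +0 (running 0)
col 2: [0, 16, 8, 32] -> [0, 16, 8, 32]  score +0 (running 0)
col 3: [32, 2, 16, 2] -> [32, 2, 16, 2]  score +0 (running 0)
Board after move:
 2  0  0 32
 4  0 16  2
32 16  8 16
 8  4 32  2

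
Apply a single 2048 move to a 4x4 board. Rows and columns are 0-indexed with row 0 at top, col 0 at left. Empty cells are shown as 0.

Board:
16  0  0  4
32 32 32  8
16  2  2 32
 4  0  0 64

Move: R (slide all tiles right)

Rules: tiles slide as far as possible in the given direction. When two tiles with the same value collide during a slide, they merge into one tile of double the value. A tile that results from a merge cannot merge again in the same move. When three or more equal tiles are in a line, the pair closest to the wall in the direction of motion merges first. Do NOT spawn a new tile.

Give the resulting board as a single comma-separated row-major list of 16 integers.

Answer: 0, 0, 16, 4, 0, 32, 64, 8, 0, 16, 4, 32, 0, 0, 4, 64

Derivation:
Slide right:
row 0: [16, 0, 0, 4] -> [0, 0, 16, 4]
row 1: [32, 32, 32, 8] -> [0, 32, 64, 8]
row 2: [16, 2, 2, 32] -> [0, 16, 4, 32]
row 3: [4, 0, 0, 64] -> [0, 0, 4, 64]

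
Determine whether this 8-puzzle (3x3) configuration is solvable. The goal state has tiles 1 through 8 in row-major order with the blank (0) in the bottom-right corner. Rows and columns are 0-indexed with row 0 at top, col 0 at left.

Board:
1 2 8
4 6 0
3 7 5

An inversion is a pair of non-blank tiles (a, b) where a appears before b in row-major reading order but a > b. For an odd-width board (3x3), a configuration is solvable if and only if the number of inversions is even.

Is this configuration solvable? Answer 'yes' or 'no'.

Inversions (pairs i<j in row-major order where tile[i] > tile[j] > 0): 9
9 is odd, so the puzzle is not solvable.

Answer: no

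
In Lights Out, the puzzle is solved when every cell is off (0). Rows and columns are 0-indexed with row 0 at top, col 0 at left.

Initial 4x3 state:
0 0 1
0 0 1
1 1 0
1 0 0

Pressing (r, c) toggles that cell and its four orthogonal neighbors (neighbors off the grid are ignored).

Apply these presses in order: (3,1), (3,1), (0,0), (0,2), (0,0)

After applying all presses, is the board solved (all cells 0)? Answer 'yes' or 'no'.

After press 1 at (3,1):
0 0 1
0 0 1
1 0 0
0 1 1

After press 2 at (3,1):
0 0 1
0 0 1
1 1 0
1 0 0

After press 3 at (0,0):
1 1 1
1 0 1
1 1 0
1 0 0

After press 4 at (0,2):
1 0 0
1 0 0
1 1 0
1 0 0

After press 5 at (0,0):
0 1 0
0 0 0
1 1 0
1 0 0

Lights still on: 4

Answer: no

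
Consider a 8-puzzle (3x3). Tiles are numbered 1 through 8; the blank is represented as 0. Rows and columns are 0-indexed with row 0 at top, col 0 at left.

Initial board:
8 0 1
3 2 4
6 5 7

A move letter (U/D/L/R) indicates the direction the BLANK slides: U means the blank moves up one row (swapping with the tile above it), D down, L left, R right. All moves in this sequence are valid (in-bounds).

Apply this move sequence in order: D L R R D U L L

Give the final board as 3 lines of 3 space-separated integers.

Answer: 8 2 1
0 3 4
6 5 7

Derivation:
After move 1 (D):
8 2 1
3 0 4
6 5 7

After move 2 (L):
8 2 1
0 3 4
6 5 7

After move 3 (R):
8 2 1
3 0 4
6 5 7

After move 4 (R):
8 2 1
3 4 0
6 5 7

After move 5 (D):
8 2 1
3 4 7
6 5 0

After move 6 (U):
8 2 1
3 4 0
6 5 7

After move 7 (L):
8 2 1
3 0 4
6 5 7

After move 8 (L):
8 2 1
0 3 4
6 5 7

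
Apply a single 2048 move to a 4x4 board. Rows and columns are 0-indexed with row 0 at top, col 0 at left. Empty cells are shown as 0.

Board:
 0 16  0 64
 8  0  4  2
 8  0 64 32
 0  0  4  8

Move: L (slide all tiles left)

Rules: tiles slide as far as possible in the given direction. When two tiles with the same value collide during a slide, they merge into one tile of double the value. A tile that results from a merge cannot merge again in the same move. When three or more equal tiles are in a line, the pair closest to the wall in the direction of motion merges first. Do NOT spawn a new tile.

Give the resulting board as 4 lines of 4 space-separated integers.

Answer: 16 64  0  0
 8  4  2  0
 8 64 32  0
 4  8  0  0

Derivation:
Slide left:
row 0: [0, 16, 0, 64] -> [16, 64, 0, 0]
row 1: [8, 0, 4, 2] -> [8, 4, 2, 0]
row 2: [8, 0, 64, 32] -> [8, 64, 32, 0]
row 3: [0, 0, 4, 8] -> [4, 8, 0, 0]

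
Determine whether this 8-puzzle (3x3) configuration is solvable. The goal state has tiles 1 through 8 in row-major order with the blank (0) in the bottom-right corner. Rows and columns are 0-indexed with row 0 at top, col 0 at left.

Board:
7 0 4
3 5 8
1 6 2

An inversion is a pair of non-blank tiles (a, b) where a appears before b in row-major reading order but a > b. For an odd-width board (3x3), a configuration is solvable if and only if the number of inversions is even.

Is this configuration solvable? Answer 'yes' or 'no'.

Inversions (pairs i<j in row-major order where tile[i] > tile[j] > 0): 17
17 is odd, so the puzzle is not solvable.

Answer: no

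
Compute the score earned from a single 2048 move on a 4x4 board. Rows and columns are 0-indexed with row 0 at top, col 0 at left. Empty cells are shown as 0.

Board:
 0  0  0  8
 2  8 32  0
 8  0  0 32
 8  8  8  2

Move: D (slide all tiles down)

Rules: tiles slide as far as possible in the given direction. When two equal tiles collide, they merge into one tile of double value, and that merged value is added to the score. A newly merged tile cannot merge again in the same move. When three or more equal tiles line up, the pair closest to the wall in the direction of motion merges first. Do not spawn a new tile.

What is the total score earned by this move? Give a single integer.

Answer: 32

Derivation:
Slide down:
col 0: [0, 2, 8, 8] -> [0, 0, 2, 16]  score +16 (running 16)
col 1: [0, 8, 0, 8] -> [0, 0, 0, 16]  score +16 (running 32)
col 2: [0, 32, 0, 8] -> [0, 0, 32, 8]  score +0 (running 32)
col 3: [8, 0, 32, 2] -> [0, 8, 32, 2]  score +0 (running 32)
Board after move:
 0  0  0  0
 0  0  0  8
 2  0 32 32
16 16  8  2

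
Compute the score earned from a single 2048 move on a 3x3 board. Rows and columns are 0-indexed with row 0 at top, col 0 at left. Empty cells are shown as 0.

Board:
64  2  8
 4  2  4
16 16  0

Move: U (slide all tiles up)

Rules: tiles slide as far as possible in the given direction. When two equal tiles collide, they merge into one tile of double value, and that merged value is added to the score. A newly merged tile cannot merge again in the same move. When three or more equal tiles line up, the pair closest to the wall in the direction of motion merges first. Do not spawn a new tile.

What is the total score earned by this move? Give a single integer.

Answer: 4

Derivation:
Slide up:
col 0: [64, 4, 16] -> [64, 4, 16]  score +0 (running 0)
col 1: [2, 2, 16] -> [4, 16, 0]  score +4 (running 4)
col 2: [8, 4, 0] -> [8, 4, 0]  score +0 (running 4)
Board after move:
64  4  8
 4 16  4
16  0  0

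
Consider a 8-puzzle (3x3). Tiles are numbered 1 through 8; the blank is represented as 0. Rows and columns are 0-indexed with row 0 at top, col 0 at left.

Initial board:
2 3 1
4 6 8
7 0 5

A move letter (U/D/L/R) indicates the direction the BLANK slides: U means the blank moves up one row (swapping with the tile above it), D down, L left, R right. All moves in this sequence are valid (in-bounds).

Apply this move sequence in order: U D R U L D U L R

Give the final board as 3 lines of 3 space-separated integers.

After move 1 (U):
2 3 1
4 0 8
7 6 5

After move 2 (D):
2 3 1
4 6 8
7 0 5

After move 3 (R):
2 3 1
4 6 8
7 5 0

After move 4 (U):
2 3 1
4 6 0
7 5 8

After move 5 (L):
2 3 1
4 0 6
7 5 8

After move 6 (D):
2 3 1
4 5 6
7 0 8

After move 7 (U):
2 3 1
4 0 6
7 5 8

After move 8 (L):
2 3 1
0 4 6
7 5 8

After move 9 (R):
2 3 1
4 0 6
7 5 8

Answer: 2 3 1
4 0 6
7 5 8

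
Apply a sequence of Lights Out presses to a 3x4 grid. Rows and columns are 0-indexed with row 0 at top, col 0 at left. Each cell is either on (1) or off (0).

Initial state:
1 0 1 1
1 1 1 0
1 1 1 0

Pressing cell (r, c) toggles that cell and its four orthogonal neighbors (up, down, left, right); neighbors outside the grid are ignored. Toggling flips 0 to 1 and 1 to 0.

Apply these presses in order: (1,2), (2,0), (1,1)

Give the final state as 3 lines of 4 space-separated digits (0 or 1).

After press 1 at (1,2):
1 0 0 1
1 0 0 1
1 1 0 0

After press 2 at (2,0):
1 0 0 1
0 0 0 1
0 0 0 0

After press 3 at (1,1):
1 1 0 1
1 1 1 1
0 1 0 0

Answer: 1 1 0 1
1 1 1 1
0 1 0 0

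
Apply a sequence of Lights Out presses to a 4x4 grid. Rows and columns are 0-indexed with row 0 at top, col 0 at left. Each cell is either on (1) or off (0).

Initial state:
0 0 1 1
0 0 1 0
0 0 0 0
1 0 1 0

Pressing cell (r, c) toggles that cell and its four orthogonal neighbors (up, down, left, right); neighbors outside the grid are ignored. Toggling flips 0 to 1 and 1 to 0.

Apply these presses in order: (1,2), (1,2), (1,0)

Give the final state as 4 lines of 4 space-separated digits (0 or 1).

After press 1 at (1,2):
0 0 0 1
0 1 0 1
0 0 1 0
1 0 1 0

After press 2 at (1,2):
0 0 1 1
0 0 1 0
0 0 0 0
1 0 1 0

After press 3 at (1,0):
1 0 1 1
1 1 1 0
1 0 0 0
1 0 1 0

Answer: 1 0 1 1
1 1 1 0
1 0 0 0
1 0 1 0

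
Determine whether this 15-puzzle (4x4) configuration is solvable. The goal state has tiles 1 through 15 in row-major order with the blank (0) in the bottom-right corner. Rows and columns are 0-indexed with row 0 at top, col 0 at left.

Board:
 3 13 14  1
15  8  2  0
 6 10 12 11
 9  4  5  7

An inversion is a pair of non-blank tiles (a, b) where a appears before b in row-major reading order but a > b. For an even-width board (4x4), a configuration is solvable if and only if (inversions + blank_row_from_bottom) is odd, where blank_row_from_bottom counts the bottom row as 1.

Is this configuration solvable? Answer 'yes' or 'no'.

Inversions: 57
Blank is in row 1 (0-indexed from top), which is row 3 counting from the bottom (bottom = 1).
57 + 3 = 60, which is even, so the puzzle is not solvable.

Answer: no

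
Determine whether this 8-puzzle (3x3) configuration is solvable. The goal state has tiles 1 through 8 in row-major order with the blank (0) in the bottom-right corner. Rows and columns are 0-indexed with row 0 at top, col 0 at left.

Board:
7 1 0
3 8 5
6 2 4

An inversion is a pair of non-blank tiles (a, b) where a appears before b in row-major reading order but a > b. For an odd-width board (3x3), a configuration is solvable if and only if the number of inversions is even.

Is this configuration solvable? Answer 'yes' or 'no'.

Answer: no

Derivation:
Inversions (pairs i<j in row-major order where tile[i] > tile[j] > 0): 15
15 is odd, so the puzzle is not solvable.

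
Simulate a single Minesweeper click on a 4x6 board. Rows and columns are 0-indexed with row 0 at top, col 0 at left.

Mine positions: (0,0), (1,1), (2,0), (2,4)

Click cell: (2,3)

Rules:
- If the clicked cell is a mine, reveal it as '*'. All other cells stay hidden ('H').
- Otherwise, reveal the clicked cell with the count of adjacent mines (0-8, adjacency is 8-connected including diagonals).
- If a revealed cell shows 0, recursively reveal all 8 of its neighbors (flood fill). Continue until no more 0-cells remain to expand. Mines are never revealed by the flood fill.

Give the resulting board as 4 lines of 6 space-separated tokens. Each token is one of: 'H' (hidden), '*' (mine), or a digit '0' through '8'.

H H H H H H
H H H H H H
H H H 1 H H
H H H H H H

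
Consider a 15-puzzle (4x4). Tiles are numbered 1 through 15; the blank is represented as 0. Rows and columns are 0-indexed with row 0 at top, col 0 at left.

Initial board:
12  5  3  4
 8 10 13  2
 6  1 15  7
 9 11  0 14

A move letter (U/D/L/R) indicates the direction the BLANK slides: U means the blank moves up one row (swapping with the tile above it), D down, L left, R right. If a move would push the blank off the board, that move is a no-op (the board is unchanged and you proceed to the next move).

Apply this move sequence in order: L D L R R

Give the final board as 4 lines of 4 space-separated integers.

After move 1 (L):
12  5  3  4
 8 10 13  2
 6  1 15  7
 9  0 11 14

After move 2 (D):
12  5  3  4
 8 10 13  2
 6  1 15  7
 9  0 11 14

After move 3 (L):
12  5  3  4
 8 10 13  2
 6  1 15  7
 0  9 11 14

After move 4 (R):
12  5  3  4
 8 10 13  2
 6  1 15  7
 9  0 11 14

After move 5 (R):
12  5  3  4
 8 10 13  2
 6  1 15  7
 9 11  0 14

Answer: 12  5  3  4
 8 10 13  2
 6  1 15  7
 9 11  0 14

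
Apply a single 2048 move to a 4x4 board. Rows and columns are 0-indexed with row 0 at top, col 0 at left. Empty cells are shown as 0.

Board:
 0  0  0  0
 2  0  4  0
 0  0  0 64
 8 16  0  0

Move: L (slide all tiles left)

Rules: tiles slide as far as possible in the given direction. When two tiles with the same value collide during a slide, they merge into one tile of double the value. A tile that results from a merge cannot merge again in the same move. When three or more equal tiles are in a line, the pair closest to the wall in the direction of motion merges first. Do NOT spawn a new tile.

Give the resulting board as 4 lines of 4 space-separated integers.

Slide left:
row 0: [0, 0, 0, 0] -> [0, 0, 0, 0]
row 1: [2, 0, 4, 0] -> [2, 4, 0, 0]
row 2: [0, 0, 0, 64] -> [64, 0, 0, 0]
row 3: [8, 16, 0, 0] -> [8, 16, 0, 0]

Answer:  0  0  0  0
 2  4  0  0
64  0  0  0
 8 16  0  0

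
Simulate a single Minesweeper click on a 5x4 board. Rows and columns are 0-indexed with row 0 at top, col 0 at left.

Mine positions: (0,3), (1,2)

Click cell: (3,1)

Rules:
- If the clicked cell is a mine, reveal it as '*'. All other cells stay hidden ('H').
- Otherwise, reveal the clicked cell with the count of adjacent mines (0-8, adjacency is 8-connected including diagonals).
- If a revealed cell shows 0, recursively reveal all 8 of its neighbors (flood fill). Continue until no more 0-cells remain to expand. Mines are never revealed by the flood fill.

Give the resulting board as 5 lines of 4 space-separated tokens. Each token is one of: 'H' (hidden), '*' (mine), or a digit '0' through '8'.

0 1 H H
0 1 H H
0 1 1 1
0 0 0 0
0 0 0 0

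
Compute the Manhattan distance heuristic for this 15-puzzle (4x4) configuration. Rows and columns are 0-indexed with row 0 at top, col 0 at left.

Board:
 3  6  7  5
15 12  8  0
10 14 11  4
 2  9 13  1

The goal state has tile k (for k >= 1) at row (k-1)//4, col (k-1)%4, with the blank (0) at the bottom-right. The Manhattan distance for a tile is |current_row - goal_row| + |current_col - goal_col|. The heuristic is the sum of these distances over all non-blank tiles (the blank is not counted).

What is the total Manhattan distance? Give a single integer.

Answer: 34

Derivation:
Tile 3: at (0,0), goal (0,2), distance |0-0|+|0-2| = 2
Tile 6: at (0,1), goal (1,1), distance |0-1|+|1-1| = 1
Tile 7: at (0,2), goal (1,2), distance |0-1|+|2-2| = 1
Tile 5: at (0,3), goal (1,0), distance |0-1|+|3-0| = 4
Tile 15: at (1,0), goal (3,2), distance |1-3|+|0-2| = 4
Tile 12: at (1,1), goal (2,3), distance |1-2|+|1-3| = 3
Tile 8: at (1,2), goal (1,3), distance |1-1|+|2-3| = 1
Tile 10: at (2,0), goal (2,1), distance |2-2|+|0-1| = 1
Tile 14: at (2,1), goal (3,1), distance |2-3|+|1-1| = 1
Tile 11: at (2,2), goal (2,2), distance |2-2|+|2-2| = 0
Tile 4: at (2,3), goal (0,3), distance |2-0|+|3-3| = 2
Tile 2: at (3,0), goal (0,1), distance |3-0|+|0-1| = 4
Tile 9: at (3,1), goal (2,0), distance |3-2|+|1-0| = 2
Tile 13: at (3,2), goal (3,0), distance |3-3|+|2-0| = 2
Tile 1: at (3,3), goal (0,0), distance |3-0|+|3-0| = 6
Sum: 2 + 1 + 1 + 4 + 4 + 3 + 1 + 1 + 1 + 0 + 2 + 4 + 2 + 2 + 6 = 34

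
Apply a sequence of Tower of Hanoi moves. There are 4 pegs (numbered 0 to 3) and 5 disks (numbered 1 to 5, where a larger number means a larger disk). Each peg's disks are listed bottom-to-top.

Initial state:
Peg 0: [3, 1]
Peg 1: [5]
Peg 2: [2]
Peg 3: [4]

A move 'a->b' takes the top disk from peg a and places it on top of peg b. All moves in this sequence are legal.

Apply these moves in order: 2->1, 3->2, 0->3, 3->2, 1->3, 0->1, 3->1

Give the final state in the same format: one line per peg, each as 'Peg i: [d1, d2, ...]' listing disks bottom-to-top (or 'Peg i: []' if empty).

After move 1 (2->1):
Peg 0: [3, 1]
Peg 1: [5, 2]
Peg 2: []
Peg 3: [4]

After move 2 (3->2):
Peg 0: [3, 1]
Peg 1: [5, 2]
Peg 2: [4]
Peg 3: []

After move 3 (0->3):
Peg 0: [3]
Peg 1: [5, 2]
Peg 2: [4]
Peg 3: [1]

After move 4 (3->2):
Peg 0: [3]
Peg 1: [5, 2]
Peg 2: [4, 1]
Peg 3: []

After move 5 (1->3):
Peg 0: [3]
Peg 1: [5]
Peg 2: [4, 1]
Peg 3: [2]

After move 6 (0->1):
Peg 0: []
Peg 1: [5, 3]
Peg 2: [4, 1]
Peg 3: [2]

After move 7 (3->1):
Peg 0: []
Peg 1: [5, 3, 2]
Peg 2: [4, 1]
Peg 3: []

Answer: Peg 0: []
Peg 1: [5, 3, 2]
Peg 2: [4, 1]
Peg 3: []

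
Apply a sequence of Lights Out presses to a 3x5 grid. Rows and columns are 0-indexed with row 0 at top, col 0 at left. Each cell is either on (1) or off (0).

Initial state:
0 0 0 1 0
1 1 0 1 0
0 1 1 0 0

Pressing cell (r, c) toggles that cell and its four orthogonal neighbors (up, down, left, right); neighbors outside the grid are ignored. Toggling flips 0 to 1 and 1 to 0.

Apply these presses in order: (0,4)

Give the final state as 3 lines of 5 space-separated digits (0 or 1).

After press 1 at (0,4):
0 0 0 0 1
1 1 0 1 1
0 1 1 0 0

Answer: 0 0 0 0 1
1 1 0 1 1
0 1 1 0 0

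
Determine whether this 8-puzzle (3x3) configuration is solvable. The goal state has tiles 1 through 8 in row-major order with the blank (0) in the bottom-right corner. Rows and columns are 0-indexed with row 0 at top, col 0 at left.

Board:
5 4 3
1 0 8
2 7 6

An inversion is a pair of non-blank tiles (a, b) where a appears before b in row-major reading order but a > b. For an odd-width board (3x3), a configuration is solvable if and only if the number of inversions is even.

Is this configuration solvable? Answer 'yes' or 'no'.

Inversions (pairs i<j in row-major order where tile[i] > tile[j] > 0): 13
13 is odd, so the puzzle is not solvable.

Answer: no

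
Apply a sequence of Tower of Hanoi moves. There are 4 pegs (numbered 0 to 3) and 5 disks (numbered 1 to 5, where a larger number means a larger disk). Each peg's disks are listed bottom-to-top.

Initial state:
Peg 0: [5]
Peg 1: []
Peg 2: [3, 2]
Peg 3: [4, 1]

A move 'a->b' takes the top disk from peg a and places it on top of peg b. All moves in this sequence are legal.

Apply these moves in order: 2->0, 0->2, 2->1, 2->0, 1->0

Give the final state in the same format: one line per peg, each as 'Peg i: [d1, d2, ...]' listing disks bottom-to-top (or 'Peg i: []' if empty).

Answer: Peg 0: [5, 3, 2]
Peg 1: []
Peg 2: []
Peg 3: [4, 1]

Derivation:
After move 1 (2->0):
Peg 0: [5, 2]
Peg 1: []
Peg 2: [3]
Peg 3: [4, 1]

After move 2 (0->2):
Peg 0: [5]
Peg 1: []
Peg 2: [3, 2]
Peg 3: [4, 1]

After move 3 (2->1):
Peg 0: [5]
Peg 1: [2]
Peg 2: [3]
Peg 3: [4, 1]

After move 4 (2->0):
Peg 0: [5, 3]
Peg 1: [2]
Peg 2: []
Peg 3: [4, 1]

After move 5 (1->0):
Peg 0: [5, 3, 2]
Peg 1: []
Peg 2: []
Peg 3: [4, 1]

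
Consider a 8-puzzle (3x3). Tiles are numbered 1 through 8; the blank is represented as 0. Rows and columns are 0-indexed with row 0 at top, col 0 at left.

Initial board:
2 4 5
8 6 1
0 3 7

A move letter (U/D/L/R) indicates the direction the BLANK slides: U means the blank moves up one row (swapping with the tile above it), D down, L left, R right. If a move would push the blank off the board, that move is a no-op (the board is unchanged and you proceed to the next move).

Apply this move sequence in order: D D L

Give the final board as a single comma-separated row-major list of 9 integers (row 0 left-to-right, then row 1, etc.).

Answer: 2, 4, 5, 8, 6, 1, 0, 3, 7

Derivation:
After move 1 (D):
2 4 5
8 6 1
0 3 7

After move 2 (D):
2 4 5
8 6 1
0 3 7

After move 3 (L):
2 4 5
8 6 1
0 3 7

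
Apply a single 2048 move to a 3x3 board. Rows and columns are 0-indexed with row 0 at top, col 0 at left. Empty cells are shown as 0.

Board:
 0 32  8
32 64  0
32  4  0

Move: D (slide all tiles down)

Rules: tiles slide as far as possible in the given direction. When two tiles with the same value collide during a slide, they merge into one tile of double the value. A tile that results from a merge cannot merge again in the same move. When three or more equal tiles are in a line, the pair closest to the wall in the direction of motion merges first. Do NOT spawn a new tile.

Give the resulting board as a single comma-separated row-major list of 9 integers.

Answer: 0, 32, 0, 0, 64, 0, 64, 4, 8

Derivation:
Slide down:
col 0: [0, 32, 32] -> [0, 0, 64]
col 1: [32, 64, 4] -> [32, 64, 4]
col 2: [8, 0, 0] -> [0, 0, 8]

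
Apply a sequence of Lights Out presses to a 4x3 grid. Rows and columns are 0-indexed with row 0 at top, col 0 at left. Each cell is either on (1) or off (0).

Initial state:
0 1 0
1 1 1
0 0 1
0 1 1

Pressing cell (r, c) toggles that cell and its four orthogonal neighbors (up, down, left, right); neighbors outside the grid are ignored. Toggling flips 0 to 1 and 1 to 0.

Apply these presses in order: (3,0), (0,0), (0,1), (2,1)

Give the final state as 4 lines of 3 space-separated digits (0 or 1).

Answer: 0 1 1
0 1 1
0 1 0
1 1 1

Derivation:
After press 1 at (3,0):
0 1 0
1 1 1
1 0 1
1 0 1

After press 2 at (0,0):
1 0 0
0 1 1
1 0 1
1 0 1

After press 3 at (0,1):
0 1 1
0 0 1
1 0 1
1 0 1

After press 4 at (2,1):
0 1 1
0 1 1
0 1 0
1 1 1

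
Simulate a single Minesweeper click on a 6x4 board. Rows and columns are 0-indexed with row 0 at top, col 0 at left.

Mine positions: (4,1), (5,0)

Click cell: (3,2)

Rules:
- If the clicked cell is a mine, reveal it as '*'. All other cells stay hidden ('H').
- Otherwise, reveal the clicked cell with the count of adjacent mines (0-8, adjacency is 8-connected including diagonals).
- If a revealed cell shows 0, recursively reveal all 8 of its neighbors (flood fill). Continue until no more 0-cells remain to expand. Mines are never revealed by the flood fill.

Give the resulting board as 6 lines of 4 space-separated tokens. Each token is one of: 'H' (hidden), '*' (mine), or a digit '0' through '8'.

H H H H
H H H H
H H H H
H H 1 H
H H H H
H H H H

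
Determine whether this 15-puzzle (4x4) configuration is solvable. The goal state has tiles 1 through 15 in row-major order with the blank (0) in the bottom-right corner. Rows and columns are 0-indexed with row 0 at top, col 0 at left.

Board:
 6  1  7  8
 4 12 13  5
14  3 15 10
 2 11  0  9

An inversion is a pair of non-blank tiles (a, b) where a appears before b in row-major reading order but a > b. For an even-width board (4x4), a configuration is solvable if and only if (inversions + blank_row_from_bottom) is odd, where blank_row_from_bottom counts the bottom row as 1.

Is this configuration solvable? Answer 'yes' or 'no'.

Answer: yes

Derivation:
Inversions: 42
Blank is in row 3 (0-indexed from top), which is row 1 counting from the bottom (bottom = 1).
42 + 1 = 43, which is odd, so the puzzle is solvable.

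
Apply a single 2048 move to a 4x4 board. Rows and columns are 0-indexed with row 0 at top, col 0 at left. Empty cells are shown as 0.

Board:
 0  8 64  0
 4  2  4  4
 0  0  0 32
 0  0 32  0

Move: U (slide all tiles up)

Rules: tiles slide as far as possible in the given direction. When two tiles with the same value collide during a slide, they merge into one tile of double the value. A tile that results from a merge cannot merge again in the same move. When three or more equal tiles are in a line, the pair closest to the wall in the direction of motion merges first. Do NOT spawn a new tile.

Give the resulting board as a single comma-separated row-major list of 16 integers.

Slide up:
col 0: [0, 4, 0, 0] -> [4, 0, 0, 0]
col 1: [8, 2, 0, 0] -> [8, 2, 0, 0]
col 2: [64, 4, 0, 32] -> [64, 4, 32, 0]
col 3: [0, 4, 32, 0] -> [4, 32, 0, 0]

Answer: 4, 8, 64, 4, 0, 2, 4, 32, 0, 0, 32, 0, 0, 0, 0, 0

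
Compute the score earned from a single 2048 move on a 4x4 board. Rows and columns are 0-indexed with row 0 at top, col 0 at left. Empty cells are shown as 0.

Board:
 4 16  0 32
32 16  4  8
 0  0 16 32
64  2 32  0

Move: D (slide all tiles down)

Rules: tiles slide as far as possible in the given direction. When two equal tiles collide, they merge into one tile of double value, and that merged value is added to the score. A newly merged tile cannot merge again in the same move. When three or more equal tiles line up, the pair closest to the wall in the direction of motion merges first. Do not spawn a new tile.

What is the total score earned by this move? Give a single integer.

Answer: 32

Derivation:
Slide down:
col 0: [4, 32, 0, 64] -> [0, 4, 32, 64]  score +0 (running 0)
col 1: [16, 16, 0, 2] -> [0, 0, 32, 2]  score +32 (running 32)
col 2: [0, 4, 16, 32] -> [0, 4, 16, 32]  score +0 (running 32)
col 3: [32, 8, 32, 0] -> [0, 32, 8, 32]  score +0 (running 32)
Board after move:
 0  0  0  0
 4  0  4 32
32 32 16  8
64  2 32 32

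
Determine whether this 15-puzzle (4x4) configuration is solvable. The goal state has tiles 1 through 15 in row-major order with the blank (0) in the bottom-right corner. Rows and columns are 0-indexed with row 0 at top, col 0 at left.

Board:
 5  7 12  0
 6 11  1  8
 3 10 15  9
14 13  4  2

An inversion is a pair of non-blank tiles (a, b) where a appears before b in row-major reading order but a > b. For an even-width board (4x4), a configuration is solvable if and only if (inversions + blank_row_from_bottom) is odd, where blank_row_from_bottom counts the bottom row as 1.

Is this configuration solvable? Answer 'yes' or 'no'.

Answer: yes

Derivation:
Inversions: 49
Blank is in row 0 (0-indexed from top), which is row 4 counting from the bottom (bottom = 1).
49 + 4 = 53, which is odd, so the puzzle is solvable.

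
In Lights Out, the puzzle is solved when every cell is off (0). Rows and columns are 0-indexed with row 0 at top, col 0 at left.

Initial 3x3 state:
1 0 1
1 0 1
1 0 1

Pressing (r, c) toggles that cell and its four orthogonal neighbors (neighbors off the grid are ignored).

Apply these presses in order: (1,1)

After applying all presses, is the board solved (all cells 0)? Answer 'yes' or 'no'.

After press 1 at (1,1):
1 1 1
0 1 0
1 1 1

Lights still on: 7

Answer: no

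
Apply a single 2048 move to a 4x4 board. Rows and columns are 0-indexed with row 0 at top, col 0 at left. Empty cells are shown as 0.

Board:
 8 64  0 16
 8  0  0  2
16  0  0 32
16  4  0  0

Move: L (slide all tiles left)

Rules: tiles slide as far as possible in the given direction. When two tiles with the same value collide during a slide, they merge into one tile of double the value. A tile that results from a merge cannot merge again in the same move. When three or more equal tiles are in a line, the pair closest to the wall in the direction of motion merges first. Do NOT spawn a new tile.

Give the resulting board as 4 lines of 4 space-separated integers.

Slide left:
row 0: [8, 64, 0, 16] -> [8, 64, 16, 0]
row 1: [8, 0, 0, 2] -> [8, 2, 0, 0]
row 2: [16, 0, 0, 32] -> [16, 32, 0, 0]
row 3: [16, 4, 0, 0] -> [16, 4, 0, 0]

Answer:  8 64 16  0
 8  2  0  0
16 32  0  0
16  4  0  0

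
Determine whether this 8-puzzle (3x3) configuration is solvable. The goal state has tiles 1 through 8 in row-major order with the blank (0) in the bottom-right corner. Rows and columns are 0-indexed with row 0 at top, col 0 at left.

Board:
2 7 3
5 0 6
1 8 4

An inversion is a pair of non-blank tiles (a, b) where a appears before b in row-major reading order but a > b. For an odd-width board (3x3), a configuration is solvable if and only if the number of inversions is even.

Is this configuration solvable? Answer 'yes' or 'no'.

Inversions (pairs i<j in row-major order where tile[i] > tile[j] > 0): 12
12 is even, so the puzzle is solvable.

Answer: yes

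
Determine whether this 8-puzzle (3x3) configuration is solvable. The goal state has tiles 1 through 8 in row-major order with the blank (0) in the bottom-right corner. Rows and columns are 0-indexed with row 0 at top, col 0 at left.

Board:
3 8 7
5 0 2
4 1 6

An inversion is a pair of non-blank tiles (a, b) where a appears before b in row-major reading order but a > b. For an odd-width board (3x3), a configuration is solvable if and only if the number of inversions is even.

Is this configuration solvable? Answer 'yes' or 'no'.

Inversions (pairs i<j in row-major order where tile[i] > tile[j] > 0): 18
18 is even, so the puzzle is solvable.

Answer: yes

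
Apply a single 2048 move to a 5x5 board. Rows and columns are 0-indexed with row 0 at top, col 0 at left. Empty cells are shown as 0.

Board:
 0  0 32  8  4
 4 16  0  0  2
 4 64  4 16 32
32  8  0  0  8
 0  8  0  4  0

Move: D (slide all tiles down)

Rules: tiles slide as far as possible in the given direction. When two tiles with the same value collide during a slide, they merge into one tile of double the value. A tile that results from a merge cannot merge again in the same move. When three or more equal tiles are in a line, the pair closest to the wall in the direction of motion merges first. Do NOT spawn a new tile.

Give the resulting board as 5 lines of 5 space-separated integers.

Slide down:
col 0: [0, 4, 4, 32, 0] -> [0, 0, 0, 8, 32]
col 1: [0, 16, 64, 8, 8] -> [0, 0, 16, 64, 16]
col 2: [32, 0, 4, 0, 0] -> [0, 0, 0, 32, 4]
col 3: [8, 0, 16, 0, 4] -> [0, 0, 8, 16, 4]
col 4: [4, 2, 32, 8, 0] -> [0, 4, 2, 32, 8]

Answer:  0  0  0  0  0
 0  0  0  0  4
 0 16  0  8  2
 8 64 32 16 32
32 16  4  4  8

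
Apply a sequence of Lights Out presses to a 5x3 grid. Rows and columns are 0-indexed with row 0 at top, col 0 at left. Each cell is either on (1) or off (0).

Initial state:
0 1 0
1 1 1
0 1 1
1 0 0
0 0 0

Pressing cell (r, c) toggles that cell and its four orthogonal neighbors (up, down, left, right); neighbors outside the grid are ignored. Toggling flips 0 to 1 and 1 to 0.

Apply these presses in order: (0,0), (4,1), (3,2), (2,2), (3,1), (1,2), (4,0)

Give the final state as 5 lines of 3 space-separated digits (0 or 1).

After press 1 at (0,0):
1 0 0
0 1 1
0 1 1
1 0 0
0 0 0

After press 2 at (4,1):
1 0 0
0 1 1
0 1 1
1 1 0
1 1 1

After press 3 at (3,2):
1 0 0
0 1 1
0 1 0
1 0 1
1 1 0

After press 4 at (2,2):
1 0 0
0 1 0
0 0 1
1 0 0
1 1 0

After press 5 at (3,1):
1 0 0
0 1 0
0 1 1
0 1 1
1 0 0

After press 6 at (1,2):
1 0 1
0 0 1
0 1 0
0 1 1
1 0 0

After press 7 at (4,0):
1 0 1
0 0 1
0 1 0
1 1 1
0 1 0

Answer: 1 0 1
0 0 1
0 1 0
1 1 1
0 1 0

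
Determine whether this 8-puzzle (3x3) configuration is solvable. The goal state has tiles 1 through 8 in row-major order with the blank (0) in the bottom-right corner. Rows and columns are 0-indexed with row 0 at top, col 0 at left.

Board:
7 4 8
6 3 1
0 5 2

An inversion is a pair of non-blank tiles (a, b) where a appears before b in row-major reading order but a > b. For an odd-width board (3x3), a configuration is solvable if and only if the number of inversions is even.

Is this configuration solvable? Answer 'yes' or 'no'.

Inversions (pairs i<j in row-major order where tile[i] > tile[j] > 0): 21
21 is odd, so the puzzle is not solvable.

Answer: no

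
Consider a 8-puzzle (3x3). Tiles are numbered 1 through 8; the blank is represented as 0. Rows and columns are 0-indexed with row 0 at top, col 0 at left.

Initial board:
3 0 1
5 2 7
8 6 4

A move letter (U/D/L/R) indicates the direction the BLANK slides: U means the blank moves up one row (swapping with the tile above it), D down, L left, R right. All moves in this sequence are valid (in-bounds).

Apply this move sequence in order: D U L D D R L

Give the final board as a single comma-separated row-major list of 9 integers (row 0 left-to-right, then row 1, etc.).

After move 1 (D):
3 2 1
5 0 7
8 6 4

After move 2 (U):
3 0 1
5 2 7
8 6 4

After move 3 (L):
0 3 1
5 2 7
8 6 4

After move 4 (D):
5 3 1
0 2 7
8 6 4

After move 5 (D):
5 3 1
8 2 7
0 6 4

After move 6 (R):
5 3 1
8 2 7
6 0 4

After move 7 (L):
5 3 1
8 2 7
0 6 4

Answer: 5, 3, 1, 8, 2, 7, 0, 6, 4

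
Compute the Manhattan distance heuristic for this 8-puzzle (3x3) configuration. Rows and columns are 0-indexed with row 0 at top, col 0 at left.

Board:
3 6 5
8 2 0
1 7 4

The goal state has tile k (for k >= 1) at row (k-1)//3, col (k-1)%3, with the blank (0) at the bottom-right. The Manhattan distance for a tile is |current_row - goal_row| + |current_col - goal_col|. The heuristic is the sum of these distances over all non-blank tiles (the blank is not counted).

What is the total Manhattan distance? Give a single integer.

Answer: 15

Derivation:
Tile 3: (0,0)->(0,2) = 2
Tile 6: (0,1)->(1,2) = 2
Tile 5: (0,2)->(1,1) = 2
Tile 8: (1,0)->(2,1) = 2
Tile 2: (1,1)->(0,1) = 1
Tile 1: (2,0)->(0,0) = 2
Tile 7: (2,1)->(2,0) = 1
Tile 4: (2,2)->(1,0) = 3
Sum: 2 + 2 + 2 + 2 + 1 + 2 + 1 + 3 = 15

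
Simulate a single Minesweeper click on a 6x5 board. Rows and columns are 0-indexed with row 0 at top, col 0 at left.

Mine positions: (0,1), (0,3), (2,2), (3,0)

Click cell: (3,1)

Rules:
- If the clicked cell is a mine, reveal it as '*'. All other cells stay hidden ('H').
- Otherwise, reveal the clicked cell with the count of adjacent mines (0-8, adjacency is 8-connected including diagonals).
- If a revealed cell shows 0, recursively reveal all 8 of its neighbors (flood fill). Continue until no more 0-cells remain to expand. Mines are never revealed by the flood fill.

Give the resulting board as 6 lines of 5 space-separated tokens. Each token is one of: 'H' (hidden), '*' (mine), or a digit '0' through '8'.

H H H H H
H H H H H
H H H H H
H 2 H H H
H H H H H
H H H H H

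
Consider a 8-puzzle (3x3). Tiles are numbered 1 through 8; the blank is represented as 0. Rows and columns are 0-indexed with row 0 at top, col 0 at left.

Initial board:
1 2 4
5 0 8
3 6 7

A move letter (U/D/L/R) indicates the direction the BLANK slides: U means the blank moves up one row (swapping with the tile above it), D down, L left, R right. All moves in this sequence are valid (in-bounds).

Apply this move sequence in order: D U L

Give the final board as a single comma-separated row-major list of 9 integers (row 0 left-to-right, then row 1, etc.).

After move 1 (D):
1 2 4
5 6 8
3 0 7

After move 2 (U):
1 2 4
5 0 8
3 6 7

After move 3 (L):
1 2 4
0 5 8
3 6 7

Answer: 1, 2, 4, 0, 5, 8, 3, 6, 7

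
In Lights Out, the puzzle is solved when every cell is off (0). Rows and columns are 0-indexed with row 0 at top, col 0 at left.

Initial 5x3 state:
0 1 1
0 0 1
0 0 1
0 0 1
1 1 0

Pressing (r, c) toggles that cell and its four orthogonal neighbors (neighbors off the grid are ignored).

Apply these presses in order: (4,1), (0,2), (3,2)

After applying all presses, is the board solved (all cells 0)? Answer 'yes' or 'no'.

After press 1 at (4,1):
0 1 1
0 0 1
0 0 1
0 1 1
0 0 1

After press 2 at (0,2):
0 0 0
0 0 0
0 0 1
0 1 1
0 0 1

After press 3 at (3,2):
0 0 0
0 0 0
0 0 0
0 0 0
0 0 0

Lights still on: 0

Answer: yes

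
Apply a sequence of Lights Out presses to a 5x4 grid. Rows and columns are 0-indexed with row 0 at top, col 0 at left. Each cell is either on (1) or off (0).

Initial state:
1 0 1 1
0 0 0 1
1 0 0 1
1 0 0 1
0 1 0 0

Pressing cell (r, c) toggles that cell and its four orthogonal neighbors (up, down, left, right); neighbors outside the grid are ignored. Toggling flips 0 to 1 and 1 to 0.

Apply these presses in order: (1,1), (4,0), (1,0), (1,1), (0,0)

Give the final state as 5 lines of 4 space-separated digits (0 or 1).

Answer: 1 1 1 1
0 1 0 1
0 0 0 1
0 0 0 1
1 0 0 0

Derivation:
After press 1 at (1,1):
1 1 1 1
1 1 1 1
1 1 0 1
1 0 0 1
0 1 0 0

After press 2 at (4,0):
1 1 1 1
1 1 1 1
1 1 0 1
0 0 0 1
1 0 0 0

After press 3 at (1,0):
0 1 1 1
0 0 1 1
0 1 0 1
0 0 0 1
1 0 0 0

After press 4 at (1,1):
0 0 1 1
1 1 0 1
0 0 0 1
0 0 0 1
1 0 0 0

After press 5 at (0,0):
1 1 1 1
0 1 0 1
0 0 0 1
0 0 0 1
1 0 0 0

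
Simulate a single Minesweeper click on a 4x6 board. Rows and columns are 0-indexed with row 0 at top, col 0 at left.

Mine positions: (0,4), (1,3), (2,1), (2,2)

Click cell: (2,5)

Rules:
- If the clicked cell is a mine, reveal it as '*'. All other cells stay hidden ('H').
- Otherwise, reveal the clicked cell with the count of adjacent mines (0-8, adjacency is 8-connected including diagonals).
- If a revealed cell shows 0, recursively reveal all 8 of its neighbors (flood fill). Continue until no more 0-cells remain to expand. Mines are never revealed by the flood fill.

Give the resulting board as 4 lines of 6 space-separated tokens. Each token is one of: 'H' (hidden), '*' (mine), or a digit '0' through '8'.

H H H H H H
H H H H 2 1
H H H 2 1 0
H H H 1 0 0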